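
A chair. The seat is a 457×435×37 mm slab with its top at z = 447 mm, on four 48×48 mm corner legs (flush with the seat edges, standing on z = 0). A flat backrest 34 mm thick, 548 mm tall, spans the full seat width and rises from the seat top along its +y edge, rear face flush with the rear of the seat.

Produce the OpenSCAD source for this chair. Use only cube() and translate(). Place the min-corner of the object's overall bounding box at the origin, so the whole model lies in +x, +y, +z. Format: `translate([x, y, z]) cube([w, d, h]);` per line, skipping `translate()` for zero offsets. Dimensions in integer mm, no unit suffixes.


// leg_h = 447 - 37 = 410
translate([0, 0, 410]) cube([457, 435, 37]);
cube([48, 48, 410]);
translate([409, 0, 0]) cube([48, 48, 410]);
translate([0, 387, 0]) cube([48, 48, 410]);
translate([409, 387, 0]) cube([48, 48, 410]);
translate([0, 401, 447]) cube([457, 34, 548]);


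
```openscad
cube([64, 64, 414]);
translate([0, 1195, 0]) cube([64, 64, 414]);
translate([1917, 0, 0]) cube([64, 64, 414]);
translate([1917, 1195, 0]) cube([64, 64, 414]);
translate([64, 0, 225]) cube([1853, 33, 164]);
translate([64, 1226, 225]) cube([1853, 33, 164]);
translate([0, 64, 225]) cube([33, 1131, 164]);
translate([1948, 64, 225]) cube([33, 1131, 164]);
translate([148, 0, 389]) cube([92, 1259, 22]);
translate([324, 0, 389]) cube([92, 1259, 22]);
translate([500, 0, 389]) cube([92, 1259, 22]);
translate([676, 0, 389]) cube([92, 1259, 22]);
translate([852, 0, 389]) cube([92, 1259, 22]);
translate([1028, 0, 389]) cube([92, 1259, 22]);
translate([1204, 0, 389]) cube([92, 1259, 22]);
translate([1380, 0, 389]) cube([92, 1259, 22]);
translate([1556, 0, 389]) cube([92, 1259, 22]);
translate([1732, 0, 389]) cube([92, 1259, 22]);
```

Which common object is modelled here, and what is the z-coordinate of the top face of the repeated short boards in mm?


A bed frame. The slat-top height is 411 mm.

Four posts, four rails, and a row of slats — a bed frame. Slats sit on the rails at z = 225 + 164 = 389; with slat thickness 22, the top is 411 mm.


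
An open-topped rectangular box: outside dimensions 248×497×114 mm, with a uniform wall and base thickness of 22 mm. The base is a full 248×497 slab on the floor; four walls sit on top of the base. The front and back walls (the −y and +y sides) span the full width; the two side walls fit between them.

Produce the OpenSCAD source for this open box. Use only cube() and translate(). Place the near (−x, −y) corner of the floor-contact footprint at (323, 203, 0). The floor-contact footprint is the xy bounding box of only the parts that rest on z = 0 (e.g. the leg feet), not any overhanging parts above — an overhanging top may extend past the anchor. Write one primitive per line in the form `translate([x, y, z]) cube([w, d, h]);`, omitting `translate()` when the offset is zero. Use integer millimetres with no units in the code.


translate([323, 203, 0]) cube([248, 497, 22]);
translate([323, 203, 22]) cube([248, 22, 92]);
translate([323, 678, 22]) cube([248, 22, 92]);
translate([323, 225, 22]) cube([22, 453, 92]);
translate([549, 225, 22]) cube([22, 453, 92]);


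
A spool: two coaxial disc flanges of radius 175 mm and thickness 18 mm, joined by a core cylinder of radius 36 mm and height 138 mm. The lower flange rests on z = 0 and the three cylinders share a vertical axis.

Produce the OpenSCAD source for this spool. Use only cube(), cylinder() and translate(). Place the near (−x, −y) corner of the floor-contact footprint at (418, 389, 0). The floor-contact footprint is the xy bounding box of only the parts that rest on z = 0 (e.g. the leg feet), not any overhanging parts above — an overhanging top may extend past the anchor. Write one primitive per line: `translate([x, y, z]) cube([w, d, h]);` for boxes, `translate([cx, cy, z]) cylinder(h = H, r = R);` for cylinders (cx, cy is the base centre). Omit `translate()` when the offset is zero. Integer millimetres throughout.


translate([593, 564, 0]) cylinder(h = 18, r = 175);
translate([593, 564, 18]) cylinder(h = 138, r = 36);
translate([593, 564, 156]) cylinder(h = 18, r = 175);


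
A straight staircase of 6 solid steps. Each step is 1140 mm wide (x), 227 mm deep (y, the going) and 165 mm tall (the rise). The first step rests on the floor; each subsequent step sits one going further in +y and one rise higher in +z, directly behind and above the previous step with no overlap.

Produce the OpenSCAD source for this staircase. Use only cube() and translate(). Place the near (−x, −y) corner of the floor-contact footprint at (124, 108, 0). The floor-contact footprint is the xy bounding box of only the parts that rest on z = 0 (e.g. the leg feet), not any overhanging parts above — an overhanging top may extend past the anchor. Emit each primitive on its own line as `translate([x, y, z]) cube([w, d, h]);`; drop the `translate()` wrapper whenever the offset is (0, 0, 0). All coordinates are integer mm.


translate([124, 108, 0]) cube([1140, 227, 165]);
translate([124, 335, 165]) cube([1140, 227, 165]);
translate([124, 562, 330]) cube([1140, 227, 165]);
translate([124, 789, 495]) cube([1140, 227, 165]);
translate([124, 1016, 660]) cube([1140, 227, 165]);
translate([124, 1243, 825]) cube([1140, 227, 165]);


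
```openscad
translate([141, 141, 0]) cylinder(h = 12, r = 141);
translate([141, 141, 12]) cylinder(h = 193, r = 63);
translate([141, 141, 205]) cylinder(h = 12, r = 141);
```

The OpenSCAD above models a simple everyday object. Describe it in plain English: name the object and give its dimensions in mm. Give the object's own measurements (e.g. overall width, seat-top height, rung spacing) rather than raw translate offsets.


A spool: two coaxial disc flanges of radius 141 mm and thickness 12 mm, joined by a core cylinder of radius 63 mm and height 193 mm. The lower flange rests on z = 0 and the three cylinders share a vertical axis.


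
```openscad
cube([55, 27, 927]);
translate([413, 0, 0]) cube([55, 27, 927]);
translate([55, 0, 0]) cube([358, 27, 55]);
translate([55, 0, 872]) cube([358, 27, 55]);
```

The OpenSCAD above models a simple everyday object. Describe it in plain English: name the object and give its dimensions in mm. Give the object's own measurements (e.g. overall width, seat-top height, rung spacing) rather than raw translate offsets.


A rectangular picture frame lying in the x–z plane (depth along y). The opening is 358 mm wide (x) by 817 mm tall (z), surrounded by a border 55 mm wide on all four sides. The frame is 27 mm deep and is made of two full-height vertical stiles with two horizontal rails fitted between them.


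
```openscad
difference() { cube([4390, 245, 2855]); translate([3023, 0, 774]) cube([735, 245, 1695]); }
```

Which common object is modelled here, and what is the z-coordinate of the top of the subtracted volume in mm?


A wall with a window opening. The window head height is 2469 mm.

A wall with a rectangular opening subtracted — a window. Sill at z = 774, opening 1695 mm tall, so the head is at 774 + 1695 = 2469 mm.


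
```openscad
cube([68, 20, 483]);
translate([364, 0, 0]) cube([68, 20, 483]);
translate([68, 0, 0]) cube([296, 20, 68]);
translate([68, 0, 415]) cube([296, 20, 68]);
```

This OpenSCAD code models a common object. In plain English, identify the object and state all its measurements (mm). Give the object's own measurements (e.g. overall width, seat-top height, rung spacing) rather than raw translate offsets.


A rectangular picture frame lying in the x–z plane (depth along y). The opening is 296 mm wide (x) by 347 mm tall (z), surrounded by a border 68 mm wide on all four sides. The frame is 20 mm deep and is made of two full-height vertical stiles with two horizontal rails fitted between them.


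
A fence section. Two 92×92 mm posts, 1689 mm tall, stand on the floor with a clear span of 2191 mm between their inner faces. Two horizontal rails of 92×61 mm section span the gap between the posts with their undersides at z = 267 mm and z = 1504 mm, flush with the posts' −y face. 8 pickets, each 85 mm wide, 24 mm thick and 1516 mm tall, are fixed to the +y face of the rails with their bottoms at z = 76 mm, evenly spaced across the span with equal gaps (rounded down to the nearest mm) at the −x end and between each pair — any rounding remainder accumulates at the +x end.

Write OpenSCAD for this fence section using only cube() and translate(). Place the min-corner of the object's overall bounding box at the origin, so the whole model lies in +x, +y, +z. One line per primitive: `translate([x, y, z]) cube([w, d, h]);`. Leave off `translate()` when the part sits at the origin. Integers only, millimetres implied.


cube([92, 92, 1689]);
translate([2283, 0, 0]) cube([92, 92, 1689]);
translate([92, 0, 267]) cube([2191, 92, 61]);
translate([92, 0, 1504]) cube([2191, 92, 61]);
translate([259, 92, 76]) cube([85, 24, 1516]);
translate([511, 92, 76]) cube([85, 24, 1516]);
translate([763, 92, 76]) cube([85, 24, 1516]);
translate([1015, 92, 76]) cube([85, 24, 1516]);
translate([1267, 92, 76]) cube([85, 24, 1516]);
translate([1519, 92, 76]) cube([85, 24, 1516]);
translate([1771, 92, 76]) cube([85, 24, 1516]);
translate([2023, 92, 76]) cube([85, 24, 1516]);


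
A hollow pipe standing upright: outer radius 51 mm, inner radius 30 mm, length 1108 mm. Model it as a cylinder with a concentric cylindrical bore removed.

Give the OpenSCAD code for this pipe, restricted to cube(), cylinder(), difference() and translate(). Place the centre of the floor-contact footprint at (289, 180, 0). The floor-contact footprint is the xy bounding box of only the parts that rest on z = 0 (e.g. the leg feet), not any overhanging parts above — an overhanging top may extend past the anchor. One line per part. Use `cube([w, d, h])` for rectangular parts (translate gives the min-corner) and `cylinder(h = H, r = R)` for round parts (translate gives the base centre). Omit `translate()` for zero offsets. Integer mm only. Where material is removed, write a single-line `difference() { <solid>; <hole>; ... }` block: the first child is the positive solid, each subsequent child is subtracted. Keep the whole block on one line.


difference() { translate([289, 180, 0]) cylinder(h = 1108, r = 51); translate([289, 180, 0]) cylinder(h = 1108, r = 30); }


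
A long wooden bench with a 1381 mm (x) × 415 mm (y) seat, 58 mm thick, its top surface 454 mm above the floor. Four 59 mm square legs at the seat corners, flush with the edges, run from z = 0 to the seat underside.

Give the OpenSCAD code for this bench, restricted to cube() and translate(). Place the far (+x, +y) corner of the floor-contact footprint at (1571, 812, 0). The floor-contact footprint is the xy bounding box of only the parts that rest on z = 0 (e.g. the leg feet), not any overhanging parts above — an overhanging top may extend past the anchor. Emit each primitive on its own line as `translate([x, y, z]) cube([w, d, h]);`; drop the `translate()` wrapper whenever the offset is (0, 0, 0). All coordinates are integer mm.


translate([190, 397, 396]) cube([1381, 415, 58]);
translate([190, 397, 0]) cube([59, 59, 396]);
translate([190, 753, 0]) cube([59, 59, 396]);
translate([1512, 397, 0]) cube([59, 59, 396]);
translate([1512, 753, 0]) cube([59, 59, 396]);


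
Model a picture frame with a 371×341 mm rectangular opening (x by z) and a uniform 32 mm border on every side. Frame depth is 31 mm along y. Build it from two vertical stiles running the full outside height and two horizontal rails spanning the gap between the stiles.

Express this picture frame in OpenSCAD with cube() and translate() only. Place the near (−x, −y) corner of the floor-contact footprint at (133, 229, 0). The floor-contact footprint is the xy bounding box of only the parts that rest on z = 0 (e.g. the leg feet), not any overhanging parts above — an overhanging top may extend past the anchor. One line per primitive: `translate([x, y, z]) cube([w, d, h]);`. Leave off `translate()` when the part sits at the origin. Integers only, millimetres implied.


translate([133, 229, 0]) cube([32, 31, 405]);
translate([536, 229, 0]) cube([32, 31, 405]);
translate([165, 229, 0]) cube([371, 31, 32]);
translate([165, 229, 373]) cube([371, 31, 32]);


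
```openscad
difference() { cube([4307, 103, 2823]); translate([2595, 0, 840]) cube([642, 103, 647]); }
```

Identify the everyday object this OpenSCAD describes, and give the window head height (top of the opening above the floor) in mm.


A wall with a window opening. The window head height is 1487 mm.

A wall with a rectangular opening subtracted — a window. Sill at z = 840, opening 647 mm tall, so the head is at 840 + 647 = 1487 mm.


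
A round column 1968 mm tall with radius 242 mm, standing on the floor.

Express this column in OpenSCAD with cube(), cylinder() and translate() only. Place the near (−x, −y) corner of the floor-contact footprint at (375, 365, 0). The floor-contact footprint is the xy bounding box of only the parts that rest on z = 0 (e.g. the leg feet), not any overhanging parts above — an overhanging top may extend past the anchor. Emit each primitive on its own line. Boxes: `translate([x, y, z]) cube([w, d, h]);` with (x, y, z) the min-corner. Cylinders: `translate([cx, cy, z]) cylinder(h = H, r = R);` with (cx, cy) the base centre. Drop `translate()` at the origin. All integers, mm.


translate([617, 607, 0]) cylinder(h = 1968, r = 242);


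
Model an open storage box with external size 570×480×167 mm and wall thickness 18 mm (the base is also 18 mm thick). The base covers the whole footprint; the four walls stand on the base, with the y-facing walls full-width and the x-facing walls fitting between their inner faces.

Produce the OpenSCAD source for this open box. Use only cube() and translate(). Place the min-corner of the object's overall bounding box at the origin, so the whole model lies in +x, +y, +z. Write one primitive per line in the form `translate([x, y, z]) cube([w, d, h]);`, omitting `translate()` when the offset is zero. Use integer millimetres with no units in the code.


cube([570, 480, 18]);
translate([0, 0, 18]) cube([570, 18, 149]);
translate([0, 462, 18]) cube([570, 18, 149]);
translate([0, 18, 18]) cube([18, 444, 149]);
translate([552, 18, 18]) cube([18, 444, 149]);


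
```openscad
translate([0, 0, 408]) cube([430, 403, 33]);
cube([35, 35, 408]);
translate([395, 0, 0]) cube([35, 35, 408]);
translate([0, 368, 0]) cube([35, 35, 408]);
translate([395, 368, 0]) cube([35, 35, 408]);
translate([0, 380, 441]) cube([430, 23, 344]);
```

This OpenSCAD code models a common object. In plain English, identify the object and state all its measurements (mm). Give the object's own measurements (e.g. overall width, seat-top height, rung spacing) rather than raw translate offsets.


A chair. The seat is a 430×403×33 mm slab with its top at z = 441 mm, on four 35×35 mm corner legs (flush with the seat edges, standing on z = 0). A flat backrest 23 mm thick, 344 mm tall, spans the full seat width and rises from the seat top along its +y edge, rear face flush with the rear of the seat.


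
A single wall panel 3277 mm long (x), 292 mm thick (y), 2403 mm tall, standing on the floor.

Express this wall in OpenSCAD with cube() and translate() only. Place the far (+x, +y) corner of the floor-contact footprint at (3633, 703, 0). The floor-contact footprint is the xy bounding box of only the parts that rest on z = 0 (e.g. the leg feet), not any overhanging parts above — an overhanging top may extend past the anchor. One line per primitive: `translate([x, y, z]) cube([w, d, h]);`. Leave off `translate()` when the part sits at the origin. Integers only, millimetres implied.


translate([356, 411, 0]) cube([3277, 292, 2403]);


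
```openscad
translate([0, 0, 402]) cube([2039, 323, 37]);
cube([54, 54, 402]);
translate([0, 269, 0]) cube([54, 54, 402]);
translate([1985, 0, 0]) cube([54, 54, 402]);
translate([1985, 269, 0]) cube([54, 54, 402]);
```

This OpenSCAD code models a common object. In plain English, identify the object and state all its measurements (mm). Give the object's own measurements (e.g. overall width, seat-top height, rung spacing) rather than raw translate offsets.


A bench: a 2039×323 mm seat slab, 37 mm thick, top at z = 439 mm, on four 54×54 mm square legs flush with the seat corners and standing on z = 0.


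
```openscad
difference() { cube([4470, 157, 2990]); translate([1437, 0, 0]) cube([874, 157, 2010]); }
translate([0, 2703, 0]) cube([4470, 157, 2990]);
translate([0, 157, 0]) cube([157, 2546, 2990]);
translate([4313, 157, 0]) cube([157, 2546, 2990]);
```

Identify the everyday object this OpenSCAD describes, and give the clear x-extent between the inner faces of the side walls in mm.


A single room. The interior width is 4156 mm.

Four walls enclosing a rectangle with a door in the front wall — a room. Outside width 4470 minus two 157 mm walls gives 4156 mm.


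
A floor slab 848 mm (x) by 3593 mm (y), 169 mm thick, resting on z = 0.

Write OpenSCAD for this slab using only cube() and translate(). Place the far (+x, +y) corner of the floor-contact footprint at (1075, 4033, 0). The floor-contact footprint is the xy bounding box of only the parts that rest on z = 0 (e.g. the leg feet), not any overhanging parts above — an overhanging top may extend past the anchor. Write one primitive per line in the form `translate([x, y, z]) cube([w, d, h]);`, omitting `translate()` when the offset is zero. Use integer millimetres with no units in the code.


translate([227, 440, 0]) cube([848, 3593, 169]);


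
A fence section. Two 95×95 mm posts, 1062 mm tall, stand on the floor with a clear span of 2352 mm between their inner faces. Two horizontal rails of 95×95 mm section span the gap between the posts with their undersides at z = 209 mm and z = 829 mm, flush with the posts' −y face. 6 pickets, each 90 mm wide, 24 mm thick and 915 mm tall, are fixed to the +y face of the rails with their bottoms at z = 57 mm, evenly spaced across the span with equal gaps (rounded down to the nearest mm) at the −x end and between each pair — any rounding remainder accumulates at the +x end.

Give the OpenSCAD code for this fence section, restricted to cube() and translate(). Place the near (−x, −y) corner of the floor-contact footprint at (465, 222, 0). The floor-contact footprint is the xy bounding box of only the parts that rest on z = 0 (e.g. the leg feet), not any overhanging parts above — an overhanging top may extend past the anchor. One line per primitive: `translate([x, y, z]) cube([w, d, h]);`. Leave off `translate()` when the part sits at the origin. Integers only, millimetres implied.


translate([465, 222, 0]) cube([95, 95, 1062]);
translate([2912, 222, 0]) cube([95, 95, 1062]);
translate([560, 222, 209]) cube([2352, 95, 95]);
translate([560, 222, 829]) cube([2352, 95, 95]);
translate([818, 317, 57]) cube([90, 24, 915]);
translate([1166, 317, 57]) cube([90, 24, 915]);
translate([1514, 317, 57]) cube([90, 24, 915]);
translate([1862, 317, 57]) cube([90, 24, 915]);
translate([2210, 317, 57]) cube([90, 24, 915]);
translate([2558, 317, 57]) cube([90, 24, 915]);


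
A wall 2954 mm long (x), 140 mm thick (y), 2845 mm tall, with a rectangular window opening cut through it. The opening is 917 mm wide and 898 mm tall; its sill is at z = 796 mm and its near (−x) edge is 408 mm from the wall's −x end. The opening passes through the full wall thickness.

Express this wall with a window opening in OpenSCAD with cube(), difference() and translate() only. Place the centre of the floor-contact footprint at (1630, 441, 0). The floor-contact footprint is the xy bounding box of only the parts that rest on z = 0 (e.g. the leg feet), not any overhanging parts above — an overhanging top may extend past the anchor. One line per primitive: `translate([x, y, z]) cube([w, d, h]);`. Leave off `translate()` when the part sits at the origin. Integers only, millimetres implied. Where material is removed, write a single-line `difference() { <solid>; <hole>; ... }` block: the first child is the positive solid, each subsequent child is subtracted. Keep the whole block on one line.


difference() { translate([153, 371, 0]) cube([2954, 140, 2845]); translate([561, 371, 796]) cube([917, 140, 898]); }


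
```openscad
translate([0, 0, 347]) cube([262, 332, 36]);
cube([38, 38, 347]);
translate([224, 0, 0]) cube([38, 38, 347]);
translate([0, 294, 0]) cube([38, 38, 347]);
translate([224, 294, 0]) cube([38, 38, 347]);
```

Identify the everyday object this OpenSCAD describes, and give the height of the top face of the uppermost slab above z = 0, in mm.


A stool. The seat height is 383 mm.

A 262×332×36 slab at z = 347 on four corner posts — a stool. The seat top is 347 + 36 = 383 mm.


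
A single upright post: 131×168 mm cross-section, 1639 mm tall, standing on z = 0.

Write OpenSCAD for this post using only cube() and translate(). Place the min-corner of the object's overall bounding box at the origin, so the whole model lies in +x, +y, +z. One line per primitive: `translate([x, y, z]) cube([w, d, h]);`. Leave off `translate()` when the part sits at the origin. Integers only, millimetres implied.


cube([131, 168, 1639]);


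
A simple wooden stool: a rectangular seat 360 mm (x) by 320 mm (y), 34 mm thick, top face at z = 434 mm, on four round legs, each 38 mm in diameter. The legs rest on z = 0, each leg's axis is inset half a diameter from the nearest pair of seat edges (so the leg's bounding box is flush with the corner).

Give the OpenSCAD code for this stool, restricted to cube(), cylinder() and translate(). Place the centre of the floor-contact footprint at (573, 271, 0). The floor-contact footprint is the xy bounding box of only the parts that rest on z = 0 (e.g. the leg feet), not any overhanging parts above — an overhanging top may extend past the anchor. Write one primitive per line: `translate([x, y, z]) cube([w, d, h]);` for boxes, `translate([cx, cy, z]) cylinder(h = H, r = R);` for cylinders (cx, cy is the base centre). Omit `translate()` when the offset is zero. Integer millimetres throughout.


translate([393, 111, 400]) cube([360, 320, 34]);
translate([412, 130, 0]) cylinder(h = 400, r = 19);
translate([734, 130, 0]) cylinder(h = 400, r = 19);
translate([412, 412, 0]) cylinder(h = 400, r = 19);
translate([734, 412, 0]) cylinder(h = 400, r = 19);


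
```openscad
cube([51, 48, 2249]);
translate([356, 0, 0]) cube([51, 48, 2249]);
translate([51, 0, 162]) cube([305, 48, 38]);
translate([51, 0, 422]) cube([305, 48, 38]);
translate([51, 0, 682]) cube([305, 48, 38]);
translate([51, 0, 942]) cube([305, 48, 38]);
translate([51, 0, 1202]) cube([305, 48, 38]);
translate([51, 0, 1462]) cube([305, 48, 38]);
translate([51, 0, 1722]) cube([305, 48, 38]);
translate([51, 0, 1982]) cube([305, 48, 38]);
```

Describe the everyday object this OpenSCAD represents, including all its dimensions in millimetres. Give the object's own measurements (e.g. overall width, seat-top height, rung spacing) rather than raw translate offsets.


A straight ladder. Two 51×48 mm vertical rails, 2249 mm tall, stand 407 mm apart (outside-to-outside) with their front faces coplanar on the −y side. 8 rungs, each 48 mm deep and 38 mm tall, span between the inner faces of the rails, front faces flush with the rails. The lowest rung's underside is at z = 162 mm and rungs are spaced 260 mm apart (underside to underside).


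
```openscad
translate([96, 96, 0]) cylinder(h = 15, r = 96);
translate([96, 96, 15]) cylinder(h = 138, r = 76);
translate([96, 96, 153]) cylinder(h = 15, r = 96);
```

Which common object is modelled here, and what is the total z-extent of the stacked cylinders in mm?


A spool. The overall height is 168 mm.

Three coaxial cylinders, large–small–large — a spool. Two 15 mm flanges and a 138 mm core give 15 + 138 + 15 = 168 mm.


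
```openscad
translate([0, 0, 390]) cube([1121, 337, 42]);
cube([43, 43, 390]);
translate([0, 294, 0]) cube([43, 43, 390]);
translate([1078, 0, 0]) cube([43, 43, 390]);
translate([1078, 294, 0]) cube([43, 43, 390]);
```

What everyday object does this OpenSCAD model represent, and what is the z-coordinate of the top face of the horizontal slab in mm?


A bench. The seat-top height is 432 mm.

A long slab on four corner posts — a bench. The slab sits at z = 390 with thickness 42, so the top is 390 + 42 = 432 mm.


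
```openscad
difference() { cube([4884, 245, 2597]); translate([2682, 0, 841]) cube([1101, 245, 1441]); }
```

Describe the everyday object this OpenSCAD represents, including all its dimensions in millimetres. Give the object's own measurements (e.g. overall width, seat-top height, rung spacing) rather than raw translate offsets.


A wall 4884 mm long (x), 245 mm thick (y), 2597 mm tall, with a rectangular window opening cut through it. The opening is 1101 mm wide and 1441 mm tall; its sill is at z = 841 mm and its near (−x) edge is 2682 mm from the wall's −x end. The opening passes through the full wall thickness.


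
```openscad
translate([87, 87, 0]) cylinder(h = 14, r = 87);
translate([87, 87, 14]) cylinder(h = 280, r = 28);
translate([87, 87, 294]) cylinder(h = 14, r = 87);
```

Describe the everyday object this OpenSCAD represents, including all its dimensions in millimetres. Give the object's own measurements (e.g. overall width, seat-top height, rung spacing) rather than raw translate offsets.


A spool: two coaxial disc flanges of radius 87 mm and thickness 14 mm, joined by a core cylinder of radius 28 mm and height 280 mm. The lower flange rests on z = 0 and the three cylinders share a vertical axis.


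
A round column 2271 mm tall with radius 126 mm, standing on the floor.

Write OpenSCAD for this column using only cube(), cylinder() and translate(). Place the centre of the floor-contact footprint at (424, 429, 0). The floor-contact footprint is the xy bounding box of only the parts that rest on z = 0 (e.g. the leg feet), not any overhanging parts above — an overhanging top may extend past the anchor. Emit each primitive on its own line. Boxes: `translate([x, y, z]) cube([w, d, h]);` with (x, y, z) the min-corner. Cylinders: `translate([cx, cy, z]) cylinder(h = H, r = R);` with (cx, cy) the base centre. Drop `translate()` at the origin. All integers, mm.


translate([424, 429, 0]) cylinder(h = 2271, r = 126);


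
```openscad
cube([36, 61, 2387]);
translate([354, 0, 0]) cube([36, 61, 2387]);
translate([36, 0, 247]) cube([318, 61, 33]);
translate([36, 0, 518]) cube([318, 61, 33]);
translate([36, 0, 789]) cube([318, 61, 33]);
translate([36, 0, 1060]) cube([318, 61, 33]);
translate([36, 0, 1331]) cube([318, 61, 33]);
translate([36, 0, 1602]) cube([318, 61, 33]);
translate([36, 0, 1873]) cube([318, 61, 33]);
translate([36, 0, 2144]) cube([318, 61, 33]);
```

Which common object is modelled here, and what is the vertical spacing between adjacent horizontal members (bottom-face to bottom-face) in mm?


A ladder. The rung spacing is 271 mm.

Two tall 36×61 posts with 8 short bars between them — a ladder. Adjacent rungs sit at z = 247 and z = 518, so the spacing is 518 − 247 = 271 mm.


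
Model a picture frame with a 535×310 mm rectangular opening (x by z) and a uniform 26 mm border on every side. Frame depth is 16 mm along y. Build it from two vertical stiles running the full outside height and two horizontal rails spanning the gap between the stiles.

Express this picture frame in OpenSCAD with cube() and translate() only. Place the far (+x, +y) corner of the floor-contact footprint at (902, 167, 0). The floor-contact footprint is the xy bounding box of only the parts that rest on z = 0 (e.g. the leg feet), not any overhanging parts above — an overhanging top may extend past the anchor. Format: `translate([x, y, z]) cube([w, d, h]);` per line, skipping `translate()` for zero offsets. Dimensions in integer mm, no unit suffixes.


translate([315, 151, 0]) cube([26, 16, 362]);
translate([876, 151, 0]) cube([26, 16, 362]);
translate([341, 151, 0]) cube([535, 16, 26]);
translate([341, 151, 336]) cube([535, 16, 26]);


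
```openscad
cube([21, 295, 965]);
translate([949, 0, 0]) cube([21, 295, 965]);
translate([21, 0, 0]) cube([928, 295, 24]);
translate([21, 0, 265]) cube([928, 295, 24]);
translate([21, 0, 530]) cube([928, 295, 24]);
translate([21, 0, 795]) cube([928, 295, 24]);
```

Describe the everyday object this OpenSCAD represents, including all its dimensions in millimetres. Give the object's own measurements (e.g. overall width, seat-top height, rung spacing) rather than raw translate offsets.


An open bookshelf. Two side panels, each 21 mm thick, 295 mm deep and 965 mm tall, stand 970 mm apart (outside-to-outside). Between them sit 4 shelves, each 24 mm thick and 295 mm deep, spanning the full gap between the sides. The bottom shelf rests on the floor (its underside at z = 0) and the clear gap between one shelf's top and the next shelf's underside is 241 mm.


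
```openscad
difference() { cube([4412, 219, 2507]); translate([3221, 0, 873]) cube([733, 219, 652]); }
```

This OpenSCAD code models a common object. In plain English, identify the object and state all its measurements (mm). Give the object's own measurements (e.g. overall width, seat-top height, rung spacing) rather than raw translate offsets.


A wall 4412 mm long (x), 219 mm thick (y), 2507 mm tall, with a rectangular window opening cut through it. The opening is 733 mm wide and 652 mm tall; its sill is at z = 873 mm and its near (−x) edge is 3221 mm from the wall's −x end. The opening passes through the full wall thickness.


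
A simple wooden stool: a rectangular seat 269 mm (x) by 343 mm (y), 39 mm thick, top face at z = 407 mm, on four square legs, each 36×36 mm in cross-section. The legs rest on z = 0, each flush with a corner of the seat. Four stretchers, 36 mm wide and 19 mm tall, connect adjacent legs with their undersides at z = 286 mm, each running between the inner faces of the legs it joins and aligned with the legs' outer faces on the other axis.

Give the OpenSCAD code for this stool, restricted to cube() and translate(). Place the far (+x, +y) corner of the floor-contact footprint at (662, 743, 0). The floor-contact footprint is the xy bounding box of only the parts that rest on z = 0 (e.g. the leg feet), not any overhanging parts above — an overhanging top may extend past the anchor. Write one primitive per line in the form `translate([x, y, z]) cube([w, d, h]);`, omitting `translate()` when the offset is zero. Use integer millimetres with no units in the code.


translate([393, 400, 368]) cube([269, 343, 39]);
translate([393, 400, 0]) cube([36, 36, 368]);
translate([626, 400, 0]) cube([36, 36, 368]);
translate([393, 707, 0]) cube([36, 36, 368]);
translate([626, 707, 0]) cube([36, 36, 368]);
translate([429, 400, 286]) cube([197, 36, 19]);
translate([429, 707, 286]) cube([197, 36, 19]);
translate([393, 436, 286]) cube([36, 271, 19]);
translate([626, 436, 286]) cube([36, 271, 19]);


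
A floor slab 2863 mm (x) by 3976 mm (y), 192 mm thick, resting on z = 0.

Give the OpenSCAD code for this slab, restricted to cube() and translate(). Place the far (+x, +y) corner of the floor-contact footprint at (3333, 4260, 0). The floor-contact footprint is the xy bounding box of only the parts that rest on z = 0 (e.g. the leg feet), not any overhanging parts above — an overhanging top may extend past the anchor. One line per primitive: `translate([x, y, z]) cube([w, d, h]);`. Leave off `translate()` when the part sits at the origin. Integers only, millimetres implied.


translate([470, 284, 0]) cube([2863, 3976, 192]);


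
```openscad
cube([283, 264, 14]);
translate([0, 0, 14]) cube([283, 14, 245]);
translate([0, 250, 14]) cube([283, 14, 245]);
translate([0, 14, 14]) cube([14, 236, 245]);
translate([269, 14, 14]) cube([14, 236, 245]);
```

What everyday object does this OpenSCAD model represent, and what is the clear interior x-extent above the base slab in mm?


An open box. The internal width is 255 mm.

A 283×264 base slab with four walls standing on it — an open box. The base is 283 mm wide and the walls are 14 mm thick, so the internal width is 283 − 2 × 14 = 255 mm.


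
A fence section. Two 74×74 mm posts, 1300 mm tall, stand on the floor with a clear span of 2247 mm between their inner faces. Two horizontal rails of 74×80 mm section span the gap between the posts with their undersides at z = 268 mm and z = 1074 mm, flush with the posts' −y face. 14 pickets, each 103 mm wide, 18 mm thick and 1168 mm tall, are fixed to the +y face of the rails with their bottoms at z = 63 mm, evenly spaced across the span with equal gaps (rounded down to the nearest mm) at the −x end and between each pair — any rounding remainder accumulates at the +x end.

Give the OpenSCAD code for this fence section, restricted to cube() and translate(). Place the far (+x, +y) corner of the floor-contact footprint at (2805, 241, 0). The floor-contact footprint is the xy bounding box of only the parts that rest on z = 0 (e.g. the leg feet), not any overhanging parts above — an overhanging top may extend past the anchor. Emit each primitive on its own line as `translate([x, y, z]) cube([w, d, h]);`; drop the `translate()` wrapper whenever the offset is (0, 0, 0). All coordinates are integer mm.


translate([410, 167, 0]) cube([74, 74, 1300]);
translate([2731, 167, 0]) cube([74, 74, 1300]);
translate([484, 167, 268]) cube([2247, 74, 80]);
translate([484, 167, 1074]) cube([2247, 74, 80]);
translate([537, 241, 63]) cube([103, 18, 1168]);
translate([693, 241, 63]) cube([103, 18, 1168]);
translate([849, 241, 63]) cube([103, 18, 1168]);
translate([1005, 241, 63]) cube([103, 18, 1168]);
translate([1161, 241, 63]) cube([103, 18, 1168]);
translate([1317, 241, 63]) cube([103, 18, 1168]);
translate([1473, 241, 63]) cube([103, 18, 1168]);
translate([1629, 241, 63]) cube([103, 18, 1168]);
translate([1785, 241, 63]) cube([103, 18, 1168]);
translate([1941, 241, 63]) cube([103, 18, 1168]);
translate([2097, 241, 63]) cube([103, 18, 1168]);
translate([2253, 241, 63]) cube([103, 18, 1168]);
translate([2409, 241, 63]) cube([103, 18, 1168]);
translate([2565, 241, 63]) cube([103, 18, 1168]);


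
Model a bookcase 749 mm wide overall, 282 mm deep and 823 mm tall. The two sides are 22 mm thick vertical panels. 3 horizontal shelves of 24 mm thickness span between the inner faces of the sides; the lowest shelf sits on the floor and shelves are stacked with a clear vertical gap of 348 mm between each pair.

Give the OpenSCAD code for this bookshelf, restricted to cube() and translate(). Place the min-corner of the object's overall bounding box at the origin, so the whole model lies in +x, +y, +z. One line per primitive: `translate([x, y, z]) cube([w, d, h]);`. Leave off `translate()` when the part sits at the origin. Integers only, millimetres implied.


cube([22, 282, 823]);
translate([727, 0, 0]) cube([22, 282, 823]);
translate([22, 0, 0]) cube([705, 282, 24]);
translate([22, 0, 372]) cube([705, 282, 24]);
translate([22, 0, 744]) cube([705, 282, 24]);


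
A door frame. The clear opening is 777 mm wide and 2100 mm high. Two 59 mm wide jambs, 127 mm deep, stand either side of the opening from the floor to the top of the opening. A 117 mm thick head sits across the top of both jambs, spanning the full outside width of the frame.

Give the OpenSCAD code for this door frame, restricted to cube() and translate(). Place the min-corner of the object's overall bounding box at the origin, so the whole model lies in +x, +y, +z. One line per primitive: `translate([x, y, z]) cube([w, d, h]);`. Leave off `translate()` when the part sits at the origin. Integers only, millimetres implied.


cube([59, 127, 2100]);
translate([836, 0, 0]) cube([59, 127, 2100]);
translate([0, 0, 2100]) cube([895, 127, 117]);


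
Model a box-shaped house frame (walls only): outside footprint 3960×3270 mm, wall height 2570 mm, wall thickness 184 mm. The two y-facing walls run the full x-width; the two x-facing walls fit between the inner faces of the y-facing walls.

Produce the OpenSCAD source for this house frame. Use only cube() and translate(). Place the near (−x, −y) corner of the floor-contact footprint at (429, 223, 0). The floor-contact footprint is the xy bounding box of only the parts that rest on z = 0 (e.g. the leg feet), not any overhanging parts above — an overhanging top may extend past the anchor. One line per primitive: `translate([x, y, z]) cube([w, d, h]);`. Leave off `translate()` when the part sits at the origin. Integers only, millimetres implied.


translate([429, 223, 0]) cube([3960, 184, 2570]);
translate([429, 3309, 0]) cube([3960, 184, 2570]);
translate([429, 407, 0]) cube([184, 2902, 2570]);
translate([4205, 407, 0]) cube([184, 2902, 2570]);


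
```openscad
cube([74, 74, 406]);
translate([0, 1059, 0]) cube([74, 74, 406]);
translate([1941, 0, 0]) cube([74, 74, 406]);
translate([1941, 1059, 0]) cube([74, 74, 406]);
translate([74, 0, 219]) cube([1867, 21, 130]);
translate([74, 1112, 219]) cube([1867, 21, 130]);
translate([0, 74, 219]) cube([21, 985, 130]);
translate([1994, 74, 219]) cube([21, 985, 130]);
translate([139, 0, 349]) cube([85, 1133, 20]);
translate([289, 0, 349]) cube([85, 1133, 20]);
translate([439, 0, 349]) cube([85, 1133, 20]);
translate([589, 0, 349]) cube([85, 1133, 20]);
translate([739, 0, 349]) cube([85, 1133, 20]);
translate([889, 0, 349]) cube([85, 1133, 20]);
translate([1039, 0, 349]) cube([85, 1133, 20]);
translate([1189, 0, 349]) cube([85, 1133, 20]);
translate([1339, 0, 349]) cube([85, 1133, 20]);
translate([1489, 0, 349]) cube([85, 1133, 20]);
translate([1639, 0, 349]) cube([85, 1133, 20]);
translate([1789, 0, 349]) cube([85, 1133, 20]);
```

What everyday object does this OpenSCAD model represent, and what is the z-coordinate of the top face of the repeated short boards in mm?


A bed frame. The slat-top height is 369 mm.

Four posts, four rails, and a row of slats — a bed frame. Slats sit on the rails at z = 219 + 130 = 349; with slat thickness 20, the top is 369 mm.


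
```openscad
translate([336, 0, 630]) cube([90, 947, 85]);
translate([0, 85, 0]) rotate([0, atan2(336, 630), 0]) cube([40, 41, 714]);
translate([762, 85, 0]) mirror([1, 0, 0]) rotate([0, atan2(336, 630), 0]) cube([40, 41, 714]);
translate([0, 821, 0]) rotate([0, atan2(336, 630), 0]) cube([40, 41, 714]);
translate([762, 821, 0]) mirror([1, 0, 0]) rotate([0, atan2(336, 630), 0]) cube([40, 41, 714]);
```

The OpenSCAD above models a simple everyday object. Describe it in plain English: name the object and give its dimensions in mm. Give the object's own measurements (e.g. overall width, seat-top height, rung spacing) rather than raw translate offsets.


A sawhorse. A 90×947×85 mm beam (x, y, z) sits on two A-frame leg pairs. Each pair is two raked legs of 40×41 mm section (41 mm along y) splaying symmetrically in x. Each leg rises 630 mm vertically over 336 mm of horizontal reach and is 714 mm long along its own axis. Every leg's outer bottom edge rests on the floor and its outer top edge meets a bottom edge of the beam — the left legs (tilting toward +x) meet the beam's −x bottom edge, the right legs (their mirror images, tilting toward −x) meet its +x bottom edge — so the leg tops tuck under the beam, the beam's underside is 630 mm above the floor, and the feet are 762 mm apart outside-to-outside with the beam centred between them. The two leg pairs are set in 85 mm from either end of the beam.


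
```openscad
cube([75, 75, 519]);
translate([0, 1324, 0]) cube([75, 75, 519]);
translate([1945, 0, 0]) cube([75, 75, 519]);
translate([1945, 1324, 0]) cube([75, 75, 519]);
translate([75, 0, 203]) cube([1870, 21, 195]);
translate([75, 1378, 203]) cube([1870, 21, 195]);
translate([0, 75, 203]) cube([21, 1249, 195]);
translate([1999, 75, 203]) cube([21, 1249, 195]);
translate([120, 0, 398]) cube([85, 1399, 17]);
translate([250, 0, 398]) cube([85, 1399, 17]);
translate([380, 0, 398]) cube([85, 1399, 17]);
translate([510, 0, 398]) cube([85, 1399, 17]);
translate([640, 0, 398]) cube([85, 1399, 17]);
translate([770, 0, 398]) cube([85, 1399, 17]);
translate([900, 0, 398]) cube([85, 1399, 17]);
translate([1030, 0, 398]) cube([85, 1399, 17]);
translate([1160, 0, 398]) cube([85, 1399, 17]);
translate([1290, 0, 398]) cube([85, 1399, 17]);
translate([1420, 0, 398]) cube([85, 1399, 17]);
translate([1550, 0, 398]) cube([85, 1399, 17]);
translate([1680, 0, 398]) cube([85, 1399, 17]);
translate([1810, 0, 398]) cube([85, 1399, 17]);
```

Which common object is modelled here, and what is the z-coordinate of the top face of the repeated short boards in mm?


A bed frame. The slat-top height is 415 mm.

Four posts, four rails, and a row of slats — a bed frame. Slats sit on the rails at z = 203 + 195 = 398; with slat thickness 17, the top is 415 mm.
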